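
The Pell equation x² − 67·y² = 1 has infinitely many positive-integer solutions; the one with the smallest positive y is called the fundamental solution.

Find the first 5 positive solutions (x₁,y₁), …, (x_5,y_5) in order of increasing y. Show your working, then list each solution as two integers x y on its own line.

√67 → a₀=8, period (5,2,1,1,7,1,1,2,5,16); ℓ=10 even so k=9
k=0  a_k=8  p_k/q_k = 8/1
k=1  a_k=5  p_k/q_k = 41/5
k=2  a_k=2  p_k/q_k = 90/11
k=3  a_k=1  p_k/q_k = 131/16
…
k=5  a_k=7  p_k/q_k = 1678/205
k=6  a_k=1  p_k/q_k = 1899/232
k=7  a_k=1  p_k/q_k = 3577/437
k=8  a_k=2  p_k/q_k = 9053/1106
k=9  a_k=5  p_k/q_k = 48842/5967
→ (48842, 5967).  Check: 48842²=2385540964, 67·5967²=2385540963, difference 1.
n=2: (48842,5967)∘(48842,5967) = (48842·48842+67·5967·5967, 48842·5967+5967·48842) = (4771081927,582880428)
n=3: (4771081927,582880428)∘(48842,5967) = (48842·4771081927+67·5967·582880428, 48842·582880428+5967·4771081927) = (466058366908226,56938091722785)
n=4: (466058366908226,56938091722785)∘(48842,5967) = (48842·466058366908226+67·5967·56938091722785, 48842·56938091722785+5967·466058366908226) = (45526445508292066657,5561940551265649512)
n=5: (45526445508292066657,5561940551265649512)∘(48842,5967) = (48842·45526445508292066657+67·5967·5561940551265649512, 48842·5561940551265649512+5967·45526445508292066657) = (4447205302565943872414162,543312600752895615207423)

48842 5967
4771081927 582880428
466058366908226 56938091722785
45526445508292066657 5561940551265649512
4447205302565943872414162 543312600752895615207423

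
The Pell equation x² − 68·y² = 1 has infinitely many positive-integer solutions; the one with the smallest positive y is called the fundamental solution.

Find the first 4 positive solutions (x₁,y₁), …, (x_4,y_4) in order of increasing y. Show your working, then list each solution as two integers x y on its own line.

33 4
2177 264
143649 17420
9478657 1149456

√68 → a₀=8, period (4,16); ℓ=2 even so k=1
i=0: a=8 ⇒ p=8, q=1
i=1: a=4 ⇒ p=33, q=4
(x₁, y₁) = (33, 4);  33² − 68·4² = 1 ✓
k=2:  x_2 = 33·33+68·4·4 = 2177,  y_2 = 33·4+4·33 = 264
k=3:  x_3 = 33·2177+68·4·264 = 143649,  y_3 = 33·264+4·2177 = 17420
k=4:  x_4 = 33·143649+68·4·17420 = 9478657,  y_4 = 33·17420+4·143649 = 1149456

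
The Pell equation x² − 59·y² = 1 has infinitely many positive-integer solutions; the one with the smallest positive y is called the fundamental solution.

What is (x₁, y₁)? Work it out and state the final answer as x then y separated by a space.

530 69

d=59: √d = [7; 1,2,7,2,1,14] (ℓ=6, even), read p_5/q_5
step 0: (7, 1)  from 7·(1,0) + (0,1)
step 1: (8, 1)  from 1·(7,1) + (1,0)
step 2: (23, 3)  from 2·(8,1) + (7,1)
step 3: (169, 22)  from 7·(23,3) + (8,1)
step 4: (361, 47)  from 2·(169,22) + (23,3)
step 5: (530, 69)  from 1·(361,47) + (169,22)
→ (530, 69).  Check: 530²=280900, 59·69²=280899, difference 1.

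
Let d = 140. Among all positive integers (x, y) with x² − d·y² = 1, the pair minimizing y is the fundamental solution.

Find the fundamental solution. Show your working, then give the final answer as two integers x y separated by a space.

√140 → a₀=11, period (1,4,1,22); ℓ=4 even so k=3
k=0  a_k=11  p_k/q_k = 11/1
…
k=2  a_k=4  p_k/q_k = 59/5
k=3  a_k=1  p_k/q_k = 71/6
fundamental: x₁=71, y₁=6  (since 5041 − 140·36 = 1)

71 6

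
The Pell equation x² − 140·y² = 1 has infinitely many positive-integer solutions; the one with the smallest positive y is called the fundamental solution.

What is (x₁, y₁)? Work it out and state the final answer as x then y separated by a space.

√140 = [11; 1,4,1,22, …], period ℓ=4 (even) → k=3
i=0: a=11 ⇒ p=11, q=1
i=1: a=1 ⇒ p=12, q=1
i=2: a=4 ⇒ p=59, q=5
i=3: a=1 ⇒ p=71, q=6
(x₁, y₁) = (71, 6);  71² − 140·6² = 1 ✓

71 6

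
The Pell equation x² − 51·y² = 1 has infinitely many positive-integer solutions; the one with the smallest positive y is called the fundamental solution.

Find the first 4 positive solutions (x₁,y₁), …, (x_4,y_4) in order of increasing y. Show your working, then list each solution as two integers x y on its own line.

√51 → a₀=7, period (7,14); ℓ=2 even so k=1
step 0: (7, 1)  from 7·(1,0) + (0,1)
step 1: (50, 7)  from 7·(7,1) + (1,0)
fundamental: x₁=50, y₁=7  (since 2500 − 51·49 = 1)
n=2: (50,7)∘(50,7) = (50·50+51·7·7, 50·7+7·50) = (4999,700)
n=3: (4999,700)∘(50,7) = (50·4999+51·7·700, 50·700+7·4999) = (499850,69993)
n=4: (499850,69993)∘(50,7) = (50·499850+51·7·69993, 50·69993+7·499850) = (49980001,6998600)

50 7
4999 700
499850 69993
49980001 6998600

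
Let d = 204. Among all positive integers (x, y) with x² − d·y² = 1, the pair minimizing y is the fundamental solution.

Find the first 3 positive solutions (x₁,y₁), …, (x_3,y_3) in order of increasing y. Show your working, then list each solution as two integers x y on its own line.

4999 350
49980001 3499300
499700044999 34986001050

d=204: √d = [14; 3,1,1,6,1,1,3,28] (ℓ=8, even), read p_7/q_7
a_0=14:  p_0=14·1+0=14,  q_0=14·0+1=1
…
a_6=1:  p_6=1·757+657=1414,  q_6=1·53+46=99
a_7=3:  p_7=3·1414+757=4999,  q_7=3·99+53=350
(x₁, y₁) = (4999, 350);  4999² − 204·350² = 1 ✓
(4999+350√204)^2 = 49980001 + 3499300√204
(4999+350√204)^3 = 499700044999 + 34986001050√204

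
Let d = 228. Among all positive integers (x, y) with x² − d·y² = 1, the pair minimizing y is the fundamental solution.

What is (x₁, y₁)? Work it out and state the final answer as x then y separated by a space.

151 10

[15; 10,30] for √228; ℓ=2 ⇒ convergent index 1
k=0  a_k=15  p_k/q_k = 15/1
k=1  a_k=10  p_k/q_k = 151/10
(x₁, y₁) = (151, 10);  151² − 228·10² = 1 ✓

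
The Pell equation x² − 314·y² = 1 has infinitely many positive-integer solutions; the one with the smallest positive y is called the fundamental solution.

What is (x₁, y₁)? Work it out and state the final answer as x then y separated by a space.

√314 = [17; 1,2,1,1,2,1,34, …], period ℓ=7 (odd) → k=13
a_0=17:  p_0=17·1+0=17,  q_0=17·0+1=1
…
a_2=2:  p_2=2·18+17=53,  q_2=2·1+1=3
…
a_5=2:  p_5=2·124+71=319,  q_5=2·7+4=18
a_6=1:  p_6=1·319+124=443,  q_6=1·18+7=25
a_7=34:  p_7=34·443+319=15381,  q_7=34·25+18=868
…
a_10=1:  p_10=1·47029+15824=62853,  q_10=1·2654+893=3547
…
a_12=2:  p_12=2·109882+62853=282617,  q_12=2·6201+3547=15949
a_13=1:  p_13=1·282617+109882=392499,  q_13=1·15949+6201=22150
(x₁, y₁) = (392499, 22150);  392499² − 314·22150² = 1 ✓

392499 22150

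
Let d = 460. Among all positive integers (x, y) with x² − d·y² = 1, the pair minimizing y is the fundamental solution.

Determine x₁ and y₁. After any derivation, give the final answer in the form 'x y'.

√460 = [21; 2,4,3,1,2,10,2,1,3,4,2,42, …], period ℓ=12 (even) → k=11
k=0  a_k=21  p_k/q_k = 21/1
…
k=3  a_k=3  p_k/q_k = 622/29
…
k=7  a_k=2  p_k/q_k = 48922/2281
…
k=9  a_k=3  p_k/q_k = 265693/12388
k=10  a_k=4  p_k/q_k = 1135029/52921
k=11  a_k=2  p_k/q_k = 2535751/118230
(x₁, y₁) = (2535751, 118230);  2535751² − 460·118230² = 1 ✓

2535751 118230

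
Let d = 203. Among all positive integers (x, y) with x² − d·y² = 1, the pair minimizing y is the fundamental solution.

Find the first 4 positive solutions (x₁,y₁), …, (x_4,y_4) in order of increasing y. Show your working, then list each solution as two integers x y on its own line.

[14; 4,28] for √203; ℓ=2 ⇒ convergent index 1
step 0: (14, 1)  from 14·(1,0) + (0,1)
step 1: (57, 4)  from 4·(14,1) + (1,0)
(x₁, y₁) = (57, 4);  57² − 203·4² = 1 ✓
k=2:  x_2 = 57·57+203·4·4 = 6497,  y_2 = 57·4+4·57 = 456
k=3:  x_3 = 57·6497+203·4·456 = 740601,  y_3 = 57·456+4·6497 = 51980
k=4:  x_4 = 57·740601+203·4·51980 = 84422017,  y_4 = 57·51980+4·740601 = 5925264

57 4
6497 456
740601 51980
84422017 5925264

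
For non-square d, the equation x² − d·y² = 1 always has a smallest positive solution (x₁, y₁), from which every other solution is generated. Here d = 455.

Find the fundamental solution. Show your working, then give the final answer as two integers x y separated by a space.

64 3

√455 → a₀=21, period (3,42); ℓ=2 even so k=1
step 0: (21, 1)  from 21·(1,0) + (0,1)
step 1: (64, 3)  from 3·(21,1) + (1,0)
→ (64, 3).  Check: 64²=4096, 455·3²=4095, difference 1.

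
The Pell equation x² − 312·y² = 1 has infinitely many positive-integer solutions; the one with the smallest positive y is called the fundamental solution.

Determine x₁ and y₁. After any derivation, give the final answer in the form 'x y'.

√312 → a₀=17, period (1,1,1,34); ℓ=4 even so k=3
step 0: (17, 1)  from 17·(1,0) + (0,1)
…
step 2: (35, 2)  from 1·(18,1) + (17,1)
step 3: (53, 3)  from 1·(35,2) + (18,1)
fundamental: x₁=53, y₁=3  (since 2809 − 312·9 = 1)

53 3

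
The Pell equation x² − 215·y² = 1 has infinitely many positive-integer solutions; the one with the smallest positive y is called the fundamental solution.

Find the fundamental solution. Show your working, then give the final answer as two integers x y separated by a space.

44 3

√215 = [14; 1,1,1,28, …], period ℓ=4 (even) → k=3
a_0=14:  p_0=14·1+0=14,  q_0=14·0+1=1
a_1=1:  p_1=1·14+1=15,  q_1=1·1+0=1
a_2=1:  p_2=1·15+14=29,  q_2=1·1+1=2
a_3=1:  p_3=1·29+15=44,  q_3=1·2+1=3
→ (44, 3).  Check: 44²=1936, 215·3²=1935, difference 1.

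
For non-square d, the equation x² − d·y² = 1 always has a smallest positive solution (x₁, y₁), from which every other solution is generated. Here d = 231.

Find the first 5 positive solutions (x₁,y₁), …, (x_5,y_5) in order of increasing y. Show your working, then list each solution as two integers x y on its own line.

76 5
11551 760
1755676 115515
266851201 17557520
40559626876 2668627525

√231 = [15; 5,30, …], period ℓ=2 (even) → k=1
step 0: (15, 1)  from 15·(1,0) + (0,1)
step 1: (76, 5)  from 5·(15,1) + (1,0)
fundamental: x₁=76, y₁=5  (since 5776 − 231·25 = 1)
(76+5√231)^2 = 11551 + 760√231
(76+5√231)^3 = 1755676 + 115515√231
(76+5√231)^4 = 266851201 + 17557520√231
(76+5√231)^5 = 40559626876 + 2668627525√231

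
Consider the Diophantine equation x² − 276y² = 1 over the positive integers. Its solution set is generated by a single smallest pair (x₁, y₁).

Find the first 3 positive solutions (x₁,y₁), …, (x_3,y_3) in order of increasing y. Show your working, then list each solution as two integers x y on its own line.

7775 468
120901249 7277400
1880014414175 113163569532

d=276: √d = [16; 1,1,1,1,2,2,2,1,1,1,1,32] (ℓ=12, even), read p_11/q_11
step 0: (16, 1)  from 16·(1,0) + (0,1)
step 1: (17, 1)  from 1·(16,1) + (1,0)
…
step 3: (50, 3)  from 1·(33,2) + (17,1)
…
step 7: (1246, 75)  from 2·(515,31) + (216,13)
…
step 9: (3007, 181)  from 1·(1761,106) + (1246,75)
step 10: (4768, 287)  from 1·(3007,181) + (1761,106)
step 11: (7775, 468)  from 1·(4768,287) + (3007,181)
(x₁, y₁) = (7775, 468);  7775² − 276·468² = 1 ✓
n=2: (7775,468)∘(7775,468) = (7775·7775+276·468·468, 7775·468+468·7775) = (120901249,7277400)
n=3: (120901249,7277400)∘(7775,468) = (7775·120901249+276·468·7277400, 7775·7277400+468·120901249) = (1880014414175,113163569532)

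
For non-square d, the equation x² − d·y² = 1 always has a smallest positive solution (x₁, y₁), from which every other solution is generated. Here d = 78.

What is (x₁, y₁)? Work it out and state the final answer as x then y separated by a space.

[8; 1,4,1,16] for √78; ℓ=4 ⇒ convergent index 3
i=0: a=8 ⇒ p=8, q=1
…
i=2: a=4 ⇒ p=44, q=5
i=3: a=1 ⇒ p=53, q=6
(x₁, y₁) = (53, 6);  53² − 78·6² = 1 ✓

53 6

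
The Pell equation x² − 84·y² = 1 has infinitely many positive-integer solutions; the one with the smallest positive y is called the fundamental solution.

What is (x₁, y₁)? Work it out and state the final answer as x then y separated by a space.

55 6

[9; 6,18] for √84; ℓ=2 ⇒ convergent index 1
i=0: a=9 ⇒ p=9, q=1
i=1: a=6 ⇒ p=55, q=6
→ (55, 6).  Check: 55²=3025, 84·6²=3024, difference 1.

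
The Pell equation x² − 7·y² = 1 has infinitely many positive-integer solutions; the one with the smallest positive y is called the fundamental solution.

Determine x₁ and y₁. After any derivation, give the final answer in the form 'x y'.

d=7: √d = [2; 1,1,1,4] (ℓ=4, even), read p_3/q_3
step 0: (2, 1)  from 2·(1,0) + (0,1)
step 1: (3, 1)  from 1·(2,1) + (1,0)
step 2: (5, 2)  from 1·(3,1) + (2,1)
step 3: (8, 3)  from 1·(5,2) + (3,1)
(x₁, y₁) = (8, 3);  8² − 7·3² = 1 ✓

8 3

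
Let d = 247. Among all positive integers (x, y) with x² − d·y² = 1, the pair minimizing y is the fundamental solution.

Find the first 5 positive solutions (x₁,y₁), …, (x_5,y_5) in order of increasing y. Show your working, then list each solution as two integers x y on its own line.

d=247: √d = [15; 1,2,1,1,9,1,9,1,1,2,1,30] (ℓ=12, even), read p_11/q_11
step 0: (15, 1)  from 15·(1,0) + (0,1)
…
step 3: (63, 4)  from 1·(47,3) + (16,1)
step 4: (110, 7)  from 1·(63,4) + (47,3)
…
step 7: (11520, 733)  from 9·(1163,74) + (1053,67)
step 8: (12683, 807)  from 1·(11520,733) + (1163,74)
…
step 10: (61089, 3887)  from 2·(24203,1540) + (12683,807)
step 11: (85292, 5427)  from 1·(61089,3887) + (24203,1540)
→ (85292, 5427).  Check: 85292²=7274725264, 247·5427²=7274725263, difference 1.
n=2: (85292,5427)∘(85292,5427) = (85292·85292+247·5427·5427, 85292·5427+5427·85292) = (14549450527,925759368)
n=3: (14549450527,925759368)∘(85292,5427) = (85292·14549450527+247·5427·925759368, 85292·925759368+5427·14549450527) = (2481903468612476,157919736025485)
n=4: (2481903468612476,157919736025485)∘(85292,5427) = (85292·2481903468612476+247·5427·157919736025485, 85292·157919736025485+5427·2481903468612476) = (423373021275241155457,26938580249245573872)
n=5: (423373021275241155457,26938580249245573872)∘(85292,5427) = (85292·423373021275241155457+247·5427·26938580249245573872, 85292·26938580249245573872+5427·423373021275241155457) = (72220663458733833793864412,4595290773079387237355763)

85292 5427
14549450527 925759368
2481903468612476 157919736025485
423373021275241155457 26938580249245573872
72220663458733833793864412 4595290773079387237355763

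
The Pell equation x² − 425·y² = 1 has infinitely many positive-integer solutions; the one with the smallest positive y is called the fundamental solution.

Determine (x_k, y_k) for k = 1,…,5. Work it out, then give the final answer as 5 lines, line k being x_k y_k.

143649 6968
41270070401 2001892464
11856808685922849 575139701115304
3406437421806992601601 165236485849022716128
978662658398448551768841249 47472111910877388597026840

d=425: √d = [20; 1,1,1,1,1,1,40] (ℓ=7, odd), read p_13/q_13
step 0: (20, 1)  from 20·(1,0) + (0,1)
step 1: (21, 1)  from 1·(20,1) + (1,0)
…
step 4: (103, 5)  from 1·(62,3) + (41,2)
…
step 7: (10885, 528)  from 40·(268,13) + (165,8)
step 8: (11153, 541)  from 1·(10885,528) + (268,13)
…
step 10: (33191, 1610)  from 1·(22038,1069) + (11153,541)
…
step 12: (88420, 4289)  from 1·(55229,2679) + (33191,1610)
step 13: (143649, 6968)  from 1·(88420,4289) + (55229,2679)
fundamental: x₁=143649, y₁=6968  (since 20635035201 − 425·48553024 = 1)
n=2: (143649,6968)∘(143649,6968) = (143649·143649+425·6968·6968, 143649·6968+6968·143649) = (41270070401,2001892464)
n=3: (41270070401,2001892464)∘(143649,6968) = (143649·41270070401+425·6968·2001892464, 143649·2001892464+6968·41270070401) = (11856808685922849,575139701115304)
n=4: (11856808685922849,575139701115304)∘(143649,6968) = (143649·11856808685922849+425·6968·575139701115304, 143649·575139701115304+6968·11856808685922849) = (3406437421806992601601,165236485849022716128)
n=5: (3406437421806992601601,165236485849022716128)∘(143649,6968) = (143649·3406437421806992601601+425·6968·165236485849022716128, 143649·165236485849022716128+6968·3406437421806992601601) = (978662658398448551768841249,47472111910877388597026840)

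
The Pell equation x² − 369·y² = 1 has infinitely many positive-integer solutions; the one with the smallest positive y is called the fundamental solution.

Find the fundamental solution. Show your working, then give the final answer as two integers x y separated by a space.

√369 → a₀=19, period (4,1,3,2,7,4,7,2,3,1,4,38); ℓ=12 even so k=11
i=0: a=19 ⇒ p=19, q=1
…
i=3: a=3 ⇒ p=365, q=19
…
i=10: a=1 ⇒ p=1758061, q=91521
i=11: a=4 ⇒ p=8396801, q=437120
(x₁, y₁) = (8396801, 437120);  8396801² − 369·437120² = 1 ✓

8396801 437120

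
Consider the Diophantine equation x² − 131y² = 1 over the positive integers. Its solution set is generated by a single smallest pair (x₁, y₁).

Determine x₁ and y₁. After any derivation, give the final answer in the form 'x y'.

10610 927

√131 → a₀=11, period (2,4,11,4,2,22); ℓ=6 even so k=5
a_0=11:  p_0=11·1+0=11,  q_0=11·0+1=1
…
a_2=4:  p_2=4·23+11=103,  q_2=4·2+1=9
…
a_4=4:  p_4=4·1156+103=4727,  q_4=4·101+9=413
a_5=2:  p_5=2·4727+1156=10610,  q_5=2·413+101=927
fundamental: x₁=10610, y₁=927  (since 112572100 − 131·859329 = 1)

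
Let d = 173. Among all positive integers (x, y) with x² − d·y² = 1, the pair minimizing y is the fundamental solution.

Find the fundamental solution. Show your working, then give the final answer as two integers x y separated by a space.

√173 → a₀=13, period (6,1,1,6,26); ℓ=5 odd so k=9
a_0=13:  p_0=13·1+0=13,  q_0=13·0+1=1
…
a_2=1:  p_2=1·79+13=92,  q_2=1·6+1=7
…
a_4=6:  p_4=6·171+92=1118,  q_4=6·13+7=85
…
a_8=1:  p_8=1·205791+176552=382343,  q_8=1·15646+13423=29069
a_9=6:  p_9=6·382343+205791=2499849,  q_9=6·29069+15646=190060
(x₁, y₁) = (2499849, 190060);  2499849² − 173·190060² = 1 ✓

2499849 190060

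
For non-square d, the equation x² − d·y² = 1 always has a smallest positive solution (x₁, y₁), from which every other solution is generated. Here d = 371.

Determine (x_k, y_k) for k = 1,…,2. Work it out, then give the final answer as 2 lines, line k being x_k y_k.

√371 → a₀=19, period (3,1,4,1,3,38); ℓ=6 even so k=5
step 0: (19, 1)  from 19·(1,0) + (0,1)
…
step 2: (77, 4)  from 1·(58,3) + (19,1)
step 3: (366, 19)  from 4·(77,4) + (58,3)
step 4: (443, 23)  from 1·(366,19) + (77,4)
step 5: (1695, 88)  from 3·(443,23) + (366,19)
→ (1695, 88).  Check: 1695²=2873025, 371·88²=2873024, difference 1.
(1695+88√371)^2 = 5746049 + 298320√371

1695 88
5746049 298320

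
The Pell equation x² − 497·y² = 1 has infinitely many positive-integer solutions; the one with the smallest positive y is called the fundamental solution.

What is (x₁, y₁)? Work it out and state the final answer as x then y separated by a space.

√497 → a₀=22, period (3,2,2,5,6,5,2,2,3,44); ℓ=10 even so k=9
i=0: a=22 ⇒ p=22, q=1
i=1: a=3 ⇒ p=67, q=3
i=2: a=2 ⇒ p=156, q=7
i=3: a=2 ⇒ p=379, q=17
i=4: a=5 ⇒ p=2051, q=92
…
i=6: a=5 ⇒ p=65476, q=2937
i=7: a=2 ⇒ p=143637, q=6443
i=8: a=2 ⇒ p=352750, q=15823
i=9: a=3 ⇒ p=1201887, q=53912
fundamental: x₁=1201887, y₁=53912  (since 1444532360769 − 497·2906503744 = 1)

1201887 53912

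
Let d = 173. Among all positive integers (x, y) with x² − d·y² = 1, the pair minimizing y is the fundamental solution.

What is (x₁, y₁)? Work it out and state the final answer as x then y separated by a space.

2499849 190060

√173 → a₀=13, period (6,1,1,6,26); ℓ=5 odd so k=9
a_0=13:  p_0=13·1+0=13,  q_0=13·0+1=1
a_1=6:  p_1=6·13+1=79,  q_1=6·1+0=6
…
a_4=6:  p_4=6·171+92=1118,  q_4=6·13+7=85
…
a_6=6:  p_6=6·29239+1118=176552,  q_6=6·2223+85=13423
…
a_8=1:  p_8=1·205791+176552=382343,  q_8=1·15646+13423=29069
a_9=6:  p_9=6·382343+205791=2499849,  q_9=6·29069+15646=190060
→ (2499849, 190060).  Check: 2499849²=6249245022801, 173·190060²=6249245022800, difference 1.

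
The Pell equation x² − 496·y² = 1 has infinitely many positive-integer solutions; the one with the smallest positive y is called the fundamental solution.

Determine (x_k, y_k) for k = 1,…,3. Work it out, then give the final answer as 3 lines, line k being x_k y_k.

√496 = [22; 3,1,2,4,1,…,1,3,44, …], period ℓ=16 (even) → k=15
a_0=22:  p_0=22·1+0=22,  q_0=22·0+1=1
a_1=3:  p_1=3·22+1=67,  q_1=3·1+0=3
a_2=1:  p_2=1·67+22=89,  q_2=1·3+1=4
…
a_5=1:  p_5=1·1069+245=1314,  q_5=1·48+11=59
a_6=1:  p_6=1·1314+1069=2383,  q_6=1·59+48=107
a_7=2:  p_7=2·2383+1314=6080,  q_7=2·107+59=273
a_8=2:  p_8=2·6080+2383=14543,  q_8=2·273+107=653
…
a_14=1:  p_14=1·863293+389209=1252502,  q_14=1·38763+17476=56239
a_15=3:  p_15=3·1252502+863293=4620799,  q_15=3·56239+38763=207480
→ (4620799, 207480).  Check: 4620799²=21351783398401, 496·207480²=21351783398400, difference 1.
(x_2, y_2) = (4620799·4620799 + 496·207480·207480, 4620799·207480 + 207480·4620799) = (42703566796801, 1917446753040)
(x_3, y_3) = (4620799·42703566796801 + 496·207480·1917446753040, 4620799·1917446753040 + 207480·42703566796801) = (394649197502177907199, 17720272078000750440)

4620799 207480
42703566796801 1917446753040
394649197502177907199 17720272078000750440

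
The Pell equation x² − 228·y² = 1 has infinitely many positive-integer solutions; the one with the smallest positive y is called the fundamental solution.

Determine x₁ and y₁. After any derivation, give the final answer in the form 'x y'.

√228 = [15; 10,30, …], period ℓ=2 (even) → k=1
i=0: a=15 ⇒ p=15, q=1
i=1: a=10 ⇒ p=151, q=10
(x₁, y₁) = (151, 10);  151² − 228·10² = 1 ✓

151 10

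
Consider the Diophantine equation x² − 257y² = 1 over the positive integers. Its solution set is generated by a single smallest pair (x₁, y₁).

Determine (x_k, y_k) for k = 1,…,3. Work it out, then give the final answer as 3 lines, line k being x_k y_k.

513 32
526337 32832
540021249 33685600

d=257: √d = [16; 32] (ℓ=1, odd), read p_1/q_1
k=0  a_k=16  p_k/q_k = 16/1
k=1  a_k=32  p_k/q_k = 513/32
(x₁, y₁) = (513, 32);  513² − 257·32² = 1 ✓
(513+32√257)^2 = 526337 + 32832√257
(513+32√257)^3 = 540021249 + 33685600√257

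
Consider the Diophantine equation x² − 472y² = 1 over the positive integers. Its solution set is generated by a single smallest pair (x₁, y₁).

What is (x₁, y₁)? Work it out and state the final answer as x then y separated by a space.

√472 → a₀=21, period (1,2,1,1,1,…,2,1,42); ℓ=14 even so k=13
step 0: (21, 1)  from 21·(1,0) + (0,1)
…
step 2: (65, 3)  from 2·(22,1) + (21,1)
step 3: (87, 4)  from 1·(65,3) + (22,1)
…
step 9: (30003, 1381)  from 1·(24224,1115) + (5779,266)
step 10: (54227, 2496)  from 1·(30003,1381) + (24224,1115)
step 11: (84230, 3877)  from 1·(54227,2496) + (30003,1381)
step 12: (222687, 10250)  from 2·(84230,3877) + (54227,2496)
step 13: (306917, 14127)  from 1·(222687,10250) + (84230,3877)
(x₁, y₁) = (306917, 14127);  306917² − 472·14127² = 1 ✓

306917 14127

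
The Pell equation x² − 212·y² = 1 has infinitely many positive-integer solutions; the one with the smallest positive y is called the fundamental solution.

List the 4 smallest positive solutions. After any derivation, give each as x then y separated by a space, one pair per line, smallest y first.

√212 → a₀=14, period (1,1,3,1,1,…,1,1,28); ℓ=14 even so k=13
a_0=14:  p_0=14·1+0=14,  q_0=14·0+1=1
…
a_6=1:  p_6=1·233+131=364,  q_6=1·16+9=25
…
a_8=1:  p_8=1·2417+364=2781,  q_8=1·166+25=191
…
a_10=1:  p_10=1·5198+2781=7979,  q_10=1·357+191=548
…
a_12=1:  p_12=1·29135+7979=37114,  q_12=1·2001+548=2549
a_13=1:  p_13=1·37114+29135=66249,  q_13=1·2549+2001=4550
→ (66249, 4550).  Check: 66249²=4388930001, 212·4550²=4388930000, difference 1.
(x_2, y_2) = (66249·66249 + 212·4550·4550, 66249·4550 + 4550·66249) = (8777860001, 602865900)
(x_3, y_3) = (66249·8777860001 + 212·4550·602865900, 66249·602865900 + 4550·8777860001) = (1163048894346249, 79878526013650)
(x_4, y_4) = (66249·1163048894346249 + 212·4550·79878526013650, 66249·79878526013650 + 4550·1163048894346249) = (154101652394311440001, 10583744939153731800)

66249 4550
8777860001 602865900
1163048894346249 79878526013650
154101652394311440001 10583744939153731800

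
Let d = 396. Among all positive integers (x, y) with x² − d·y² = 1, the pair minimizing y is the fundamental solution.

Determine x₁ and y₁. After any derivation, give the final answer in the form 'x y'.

√396 = [19; 1,8,1,38, …], period ℓ=4 (even) → k=3
step 0: (19, 1)  from 19·(1,0) + (0,1)
step 1: (20, 1)  from 1·(19,1) + (1,0)
step 2: (179, 9)  from 8·(20,1) + (19,1)
step 3: (199, 10)  from 1·(179,9) + (20,1)
fundamental: x₁=199, y₁=10  (since 39601 − 396·100 = 1)

199 10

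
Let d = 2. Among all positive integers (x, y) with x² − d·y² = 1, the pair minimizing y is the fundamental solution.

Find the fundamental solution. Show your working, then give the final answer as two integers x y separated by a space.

√2 = [1; 2, …], period ℓ=1 (odd) → k=1
a_0=1:  p_0=1·1+0=1,  q_0=1·0+1=1
a_1=2:  p_1=2·1+1=3,  q_1=2·1+0=2
→ (3, 2).  Check: 3²=9, 2·2²=8, difference 1.

3 2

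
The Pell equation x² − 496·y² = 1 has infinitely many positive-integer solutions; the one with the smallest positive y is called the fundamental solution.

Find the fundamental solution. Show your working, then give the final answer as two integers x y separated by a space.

4620799 207480

√496 = [22; 3,1,2,4,1,…,1,3,44, …], period ℓ=16 (even) → k=15
i=0: a=22 ⇒ p=22, q=1
…
i=2: a=1 ⇒ p=89, q=4
i=3: a=2 ⇒ p=245, q=11
i=4: a=4 ⇒ p=1069, q=48
i=5: a=1 ⇒ p=1314, q=59
i=6: a=1 ⇒ p=2383, q=107
i=7: a=2 ⇒ p=6080, q=273
…
i=9: a=2 ⇒ p=35166, q=1579
i=10: a=1 ⇒ p=49709, q=2232
i=11: a=1 ⇒ p=84875, q=3811
…
i=14: a=1 ⇒ p=1252502, q=56239
i=15: a=3 ⇒ p=4620799, q=207480
fundamental: x₁=4620799, y₁=207480  (since 21351783398401 − 496·43047950400 = 1)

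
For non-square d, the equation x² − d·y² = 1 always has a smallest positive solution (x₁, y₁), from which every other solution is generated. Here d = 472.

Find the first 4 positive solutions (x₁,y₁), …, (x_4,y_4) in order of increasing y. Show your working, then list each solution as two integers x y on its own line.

306917 14127
188396089777 8671632918
115643925371868101 5322943120573485
70986173286526887819457 3267403467465432958572

√472 → a₀=21, period (1,2,1,1,1,…,2,1,42); ℓ=14 even so k=13
step 0: (21, 1)  from 21·(1,0) + (0,1)
step 1: (22, 1)  from 1·(21,1) + (1,0)
…
step 3: (87, 4)  from 1·(65,3) + (22,1)
step 4: (152, 7)  from 1·(87,4) + (65,3)
step 5: (239, 11)  from 1·(152,7) + (87,4)
step 6: (1108, 51)  from 4·(239,11) + (152,7)
step 7: (5779, 266)  from 5·(1108,51) + (239,11)
step 8: (24224, 1115)  from 4·(5779,266) + (1108,51)
step 9: (30003, 1381)  from 1·(24224,1115) + (5779,266)
…
step 12: (222687, 10250)  from 2·(84230,3877) + (54227,2496)
step 13: (306917, 14127)  from 1·(222687,10250) + (84230,3877)
fundamental: x₁=306917, y₁=14127  (since 94198044889 − 472·199572129 = 1)
n=2: (306917,14127)∘(306917,14127) = (306917·306917+472·14127·14127, 306917·14127+14127·306917) = (188396089777,8671632918)
n=3: (188396089777,8671632918)∘(306917,14127) = (306917·188396089777+472·14127·8671632918, 306917·8671632918+14127·188396089777) = (115643925371868101,5322943120573485)
n=4: (115643925371868101,5322943120573485)∘(306917,14127) = (306917·115643925371868101+472·14127·5322943120573485, 306917·5322943120573485+14127·115643925371868101) = (70986173286526887819457,3267403467465432958572)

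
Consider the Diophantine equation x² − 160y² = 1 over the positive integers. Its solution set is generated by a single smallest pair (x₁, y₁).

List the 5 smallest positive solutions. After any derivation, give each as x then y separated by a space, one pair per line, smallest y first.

721 57
1039681 82194
1499219281 118523691
2161873163521 170911080228
3117419602578001 246453659165085

d=160: √d = [12; 1,1,1,5,1,1,1,24] (ℓ=8, even), read p_7/q_7
step 0: (12, 1)  from 12·(1,0) + (0,1)
step 1: (13, 1)  from 1·(12,1) + (1,0)
step 2: (25, 2)  from 1·(13,1) + (12,1)
…
step 4: (215, 17)  from 5·(38,3) + (25,2)
step 5: (253, 20)  from 1·(215,17) + (38,3)
step 6: (468, 37)  from 1·(253,20) + (215,17)
step 7: (721, 57)  from 1·(468,37) + (253,20)
fundamental: x₁=721, y₁=57  (since 519841 − 160·3249 = 1)
(x_2, y_2) = (721·721 + 160·57·57, 721·57 + 57·721) = (1039681, 82194)
(x_3, y_3) = (721·1039681 + 160·57·82194, 721·82194 + 57·1039681) = (1499219281, 118523691)
(x_4, y_4) = (721·1499219281 + 160·57·118523691, 721·118523691 + 57·1499219281) = (2161873163521, 170911080228)
(x_5, y_5) = (721·2161873163521 + 160·57·170911080228, 721·170911080228 + 57·2161873163521) = (3117419602578001, 246453659165085)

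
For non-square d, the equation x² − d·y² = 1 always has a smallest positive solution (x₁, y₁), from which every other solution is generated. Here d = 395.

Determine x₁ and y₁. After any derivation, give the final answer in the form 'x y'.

159 8

√395 → a₀=19, period (1,6,1,38); ℓ=4 even so k=3
a_0=19:  p_0=19·1+0=19,  q_0=19·0+1=1
…
a_2=6:  p_2=6·20+19=139,  q_2=6·1+1=7
a_3=1:  p_3=1·139+20=159,  q_3=1·7+1=8
(x₁, y₁) = (159, 8);  159² − 395·8² = 1 ✓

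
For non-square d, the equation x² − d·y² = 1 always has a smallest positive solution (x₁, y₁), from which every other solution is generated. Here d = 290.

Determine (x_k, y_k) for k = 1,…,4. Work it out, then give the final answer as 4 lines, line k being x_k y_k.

[17; 34] for √290; ℓ=1 ⇒ convergent index 1
step 0: (17, 1)  from 17·(1,0) + (0,1)
step 1: (579, 34)  from 34·(17,1) + (1,0)
fundamental: x₁=579, y₁=34  (since 335241 − 290·1156 = 1)
(x_2, y_2) = (579·579 + 290·34·34, 579·34 + 34·579) = (670481, 39372)
(x_3, y_3) = (579·670481 + 290·34·39372, 579·39372 + 34·670481) = (776416419, 45592742)
(x_4, y_4) = (579·776416419 + 290·34·45592742, 579·45592742 + 34·776416419) = (899089542721, 52796355864)

579 34
670481 39372
776416419 45592742
899089542721 52796355864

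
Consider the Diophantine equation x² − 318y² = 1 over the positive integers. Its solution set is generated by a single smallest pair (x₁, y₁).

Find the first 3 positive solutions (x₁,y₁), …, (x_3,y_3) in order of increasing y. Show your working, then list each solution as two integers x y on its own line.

107 6
22897 1284
4899851 274770

d=318: √d = [17; 1,4,1,34] (ℓ=4, even), read p_3/q_3
a_0=17:  p_0=17·1+0=17,  q_0=17·0+1=1
…
a_2=4:  p_2=4·18+17=89,  q_2=4·1+1=5
a_3=1:  p_3=1·89+18=107,  q_3=1·5+1=6
→ (107, 6).  Check: 107²=11449, 318·6²=11448, difference 1.
n=2: (107,6)∘(107,6) = (107·107+318·6·6, 107·6+6·107) = (22897,1284)
n=3: (22897,1284)∘(107,6) = (107·22897+318·6·1284, 107·1284+6·22897) = (4899851,274770)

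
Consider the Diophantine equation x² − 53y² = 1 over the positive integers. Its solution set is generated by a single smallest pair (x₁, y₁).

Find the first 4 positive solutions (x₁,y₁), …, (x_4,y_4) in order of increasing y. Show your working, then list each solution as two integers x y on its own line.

[7; 3,1,1,3,14] for √53; ℓ=5 ⇒ convergent index 9
step 0: (7, 1)  from 7·(1,0) + (0,1)
…
step 3: (51, 7)  from 1·(29,4) + (22,3)
step 4: (182, 25)  from 3·(51,7) + (29,4)
step 5: (2599, 357)  from 14·(182,25) + (51,7)
step 6: (7979, 1096)  from 3·(2599,357) + (182,25)
step 7: (10578, 1453)  from 1·(7979,1096) + (2599,357)
step 8: (18557, 2549)  from 1·(10578,1453) + (7979,1096)
step 9: (66249, 9100)  from 3·(18557,2549) + (10578,1453)
fundamental: x₁=66249, y₁=9100  (since 4388930001 − 53·82810000 = 1)
n=2: (66249,9100)∘(66249,9100) = (66249·66249+53·9100·9100, 66249·9100+9100·66249) = (8777860001,1205731800)
n=3: (8777860001,1205731800)∘(66249,9100) = (66249·8777860001+53·9100·1205731800, 66249·1205731800+9100·8777860001) = (1163048894346249,159757052027300)
n=4: (1163048894346249,159757052027300)∘(66249,9100) = (66249·1163048894346249+53·9100·159757052027300, 66249·159757052027300+9100·1163048894346249) = (154101652394311440001,21167489878307463600)

66249 9100
8777860001 1205731800
1163048894346249 159757052027300
154101652394311440001 21167489878307463600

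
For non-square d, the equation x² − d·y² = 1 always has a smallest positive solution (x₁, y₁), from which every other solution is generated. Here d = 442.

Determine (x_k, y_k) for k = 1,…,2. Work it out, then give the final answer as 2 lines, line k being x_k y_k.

d=442: √d = [21; 42] (ℓ=1, odd), read p_1/q_1
i=0: a=21 ⇒ p=21, q=1
i=1: a=42 ⇒ p=883, q=42
fundamental: x₁=883, y₁=42  (since 779689 − 442·1764 = 1)
(883+42√442)^2 = 1559377 + 74172√442

883 42
1559377 74172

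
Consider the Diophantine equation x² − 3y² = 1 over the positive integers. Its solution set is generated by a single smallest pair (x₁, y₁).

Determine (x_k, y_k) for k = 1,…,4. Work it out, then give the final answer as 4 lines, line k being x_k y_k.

√3 = [1; 1,2, …], period ℓ=2 (even) → k=1
step 0: (1, 1)  from 1·(1,0) + (0,1)
step 1: (2, 1)  from 1·(1,1) + (1,0)
fundamental: x₁=2, y₁=1  (since 4 − 3·1 = 1)
n=2: (2,1)∘(2,1) = (2·2+3·1·1, 2·1+1·2) = (7,4)
n=3: (7,4)∘(2,1) = (2·7+3·1·4, 2·4+1·7) = (26,15)
n=4: (26,15)∘(2,1) = (2·26+3·1·15, 2·15+1·26) = (97,56)

2 1
7 4
26 15
97 56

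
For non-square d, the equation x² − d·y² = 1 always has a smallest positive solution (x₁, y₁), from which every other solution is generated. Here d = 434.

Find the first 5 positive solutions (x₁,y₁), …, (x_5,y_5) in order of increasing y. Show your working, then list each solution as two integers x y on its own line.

d=434: √d = [20; 1,4,1,40] (ℓ=4, even), read p_3/q_3
a_0=20:  p_0=20·1+0=20,  q_0=20·0+1=1
…
a_2=4:  p_2=4·21+20=104,  q_2=4·1+1=5
a_3=1:  p_3=1·104+21=125,  q_3=1·5+1=6
fundamental: x₁=125, y₁=6  (since 15625 − 434·36 = 1)
(125+6√434)^2 = 31249 + 1500√434
(125+6√434)^3 = 7812125 + 374994√434
(125+6√434)^4 = 1953000001 + 93747000√434
(125+6√434)^5 = 488242188125 + 23436375006√434

125 6
31249 1500
7812125 374994
1953000001 93747000
488242188125 23436375006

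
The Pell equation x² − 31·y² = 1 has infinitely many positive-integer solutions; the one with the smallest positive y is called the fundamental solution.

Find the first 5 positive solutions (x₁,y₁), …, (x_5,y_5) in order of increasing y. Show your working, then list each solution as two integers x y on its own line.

1520 273
4620799 829920
14047227440 2522956527
42703566796801 7669787012160
129818829015047600 23316149994009873

[5; 1,1,3,5,3,1,1,10] for √31; ℓ=8 ⇒ convergent index 7
a_0=5:  p_0=5·1+0=5,  q_0=5·0+1=1
a_1=1:  p_1=1·5+1=6,  q_1=1·1+0=1
…
a_4=5:  p_4=5·39+11=206,  q_4=5·7+2=37
…
a_6=1:  p_6=1·657+206=863,  q_6=1·118+37=155
a_7=1:  p_7=1·863+657=1520,  q_7=1·155+118=273
→ (1520, 273).  Check: 1520²=2310400, 31·273²=2310399, difference 1.
k=2:  x_2 = 1520·1520+31·273·273 = 4620799,  y_2 = 1520·273+273·1520 = 829920
k=3:  x_3 = 1520·4620799+31·273·829920 = 14047227440,  y_3 = 1520·829920+273·4620799 = 2522956527
k=4:  x_4 = 1520·14047227440+31·273·2522956527 = 42703566796801,  y_4 = 1520·2522956527+273·14047227440 = 7669787012160
k=5:  x_5 = 1520·42703566796801+31·273·7669787012160 = 129818829015047600,  y_5 = 1520·7669787012160+273·42703566796801 = 23316149994009873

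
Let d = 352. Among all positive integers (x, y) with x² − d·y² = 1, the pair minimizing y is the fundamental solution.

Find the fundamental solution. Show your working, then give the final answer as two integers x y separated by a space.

77617 4137

[18; 1,3,5,9,5,3,1,36] for √352; ℓ=8 ⇒ convergent index 7
k=0  a_k=18  p_k/q_k = 18/1
…
k=4  a_k=9  p_k/q_k = 3621/193
k=5  a_k=5  p_k/q_k = 18499/986
k=6  a_k=3  p_k/q_k = 59118/3151
k=7  a_k=1  p_k/q_k = 77617/4137
→ (77617, 4137).  Check: 77617²=6024398689, 352·4137²=6024398688, difference 1.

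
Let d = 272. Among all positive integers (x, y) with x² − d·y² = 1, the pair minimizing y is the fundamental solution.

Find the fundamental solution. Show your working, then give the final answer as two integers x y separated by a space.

[16; 2,32] for √272; ℓ=2 ⇒ convergent index 1
i=0: a=16 ⇒ p=16, q=1
i=1: a=2 ⇒ p=33, q=2
(x₁, y₁) = (33, 2);  33² − 272·2² = 1 ✓

33 2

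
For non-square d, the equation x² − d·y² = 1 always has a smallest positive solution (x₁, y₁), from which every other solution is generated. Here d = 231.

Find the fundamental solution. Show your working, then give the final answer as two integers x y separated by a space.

[15; 5,30] for √231; ℓ=2 ⇒ convergent index 1
i=0: a=15 ⇒ p=15, q=1
i=1: a=5 ⇒ p=76, q=5
fundamental: x₁=76, y₁=5  (since 5776 − 231·25 = 1)

76 5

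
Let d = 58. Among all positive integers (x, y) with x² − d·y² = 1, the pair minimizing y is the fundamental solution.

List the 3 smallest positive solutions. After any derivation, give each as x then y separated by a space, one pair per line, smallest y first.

19603 2574
768555217 100916244
30131975818099 3956522259690

d=58: √d = [7; 1,1,1,1,1,1,14] (ℓ=7, odd), read p_13/q_13
k=0  a_k=7  p_k/q_k = 7/1
…
k=2  a_k=1  p_k/q_k = 15/2
k=3  a_k=1  p_k/q_k = 23/3
k=4  a_k=1  p_k/q_k = 38/5
k=5  a_k=1  p_k/q_k = 61/8
…
k=7  a_k=14  p_k/q_k = 1447/190
k=8  a_k=1  p_k/q_k = 1546/203
…
k=10  a_k=1  p_k/q_k = 4539/596
…
k=12  a_k=1  p_k/q_k = 12071/1585
k=13  a_k=1  p_k/q_k = 19603/2574
→ (19603, 2574).  Check: 19603²=384277609, 58·2574²=384277608, difference 1.
(19603+2574√58)^2 = 768555217 + 100916244√58
(19603+2574√58)^3 = 30131975818099 + 3956522259690√58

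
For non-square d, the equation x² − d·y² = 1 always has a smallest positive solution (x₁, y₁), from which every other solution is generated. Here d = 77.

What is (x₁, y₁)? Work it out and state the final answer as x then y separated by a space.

√77 = [8; 1,3,2,3,1,16, …], period ℓ=6 (even) → k=5
i=0: a=8 ⇒ p=8, q=1
i=1: a=1 ⇒ p=9, q=1
…
i=3: a=2 ⇒ p=79, q=9
i=4: a=3 ⇒ p=272, q=31
i=5: a=1 ⇒ p=351, q=40
fundamental: x₁=351, y₁=40  (since 123201 − 77·1600 = 1)

351 40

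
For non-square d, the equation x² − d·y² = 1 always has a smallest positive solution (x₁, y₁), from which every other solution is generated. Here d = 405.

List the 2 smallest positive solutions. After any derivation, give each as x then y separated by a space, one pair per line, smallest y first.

161 8
51841 2576

d=405: √d = [20; 8,40] (ℓ=2, even), read p_1/q_1
step 0: (20, 1)  from 20·(1,0) + (0,1)
step 1: (161, 8)  from 8·(20,1) + (1,0)
(x₁, y₁) = (161, 8);  161² − 405·8² = 1 ✓
n=2: (161,8)∘(161,8) = (161·161+405·8·8, 161·8+8·161) = (51841,2576)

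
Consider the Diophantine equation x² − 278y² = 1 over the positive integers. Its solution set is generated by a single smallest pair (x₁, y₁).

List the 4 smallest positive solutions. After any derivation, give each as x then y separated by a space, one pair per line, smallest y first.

√278 = [16; 1,2,16,2,1,32, …], period ℓ=6 (even) → k=5
step 0: (16, 1)  from 16·(1,0) + (0,1)
step 1: (17, 1)  from 1·(16,1) + (1,0)
step 2: (50, 3)  from 2·(17,1) + (16,1)
…
step 4: (1684, 101)  from 2·(817,49) + (50,3)
step 5: (2501, 150)  from 1·(1684,101) + (817,49)
(x₁, y₁) = (2501, 150);  2501² − 278·150² = 1 ✓
(2501+150√278)^2 = 12510001 + 750300√278
(2501+150√278)^3 = 62575022501 + 3753000450√278
(2501+150√278)^4 = 313000250040001 + 18772507500600√278

2501 150
12510001 750300
62575022501 3753000450
313000250040001 18772507500600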